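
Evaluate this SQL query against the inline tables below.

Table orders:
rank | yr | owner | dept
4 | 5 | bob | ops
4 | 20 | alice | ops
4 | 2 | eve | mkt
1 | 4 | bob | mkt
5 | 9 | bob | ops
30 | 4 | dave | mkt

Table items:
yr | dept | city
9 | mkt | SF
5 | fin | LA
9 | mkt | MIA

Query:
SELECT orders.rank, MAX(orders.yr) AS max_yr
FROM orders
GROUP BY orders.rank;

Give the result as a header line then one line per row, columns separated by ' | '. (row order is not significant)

After GROUP BY (4 rows):
orders.rank | max_yr
4 | 20
1 | 4
5 | 9
30 | 4

== RESULT ==
orders.rank | max_yr
4 | 20
1 | 4
5 | 9
30 | 4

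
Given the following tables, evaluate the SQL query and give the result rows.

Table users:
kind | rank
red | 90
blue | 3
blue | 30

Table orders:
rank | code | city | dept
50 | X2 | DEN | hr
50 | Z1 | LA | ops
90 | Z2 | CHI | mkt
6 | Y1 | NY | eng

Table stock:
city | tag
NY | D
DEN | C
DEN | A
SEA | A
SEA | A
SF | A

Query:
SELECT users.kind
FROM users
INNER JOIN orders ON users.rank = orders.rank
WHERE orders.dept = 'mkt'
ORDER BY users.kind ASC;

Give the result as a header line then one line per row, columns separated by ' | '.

After JOIN orders (1 rows):
users.kind | users.rank | orders.rank | orders.code | orders.city | orders.dept
red | 90 | 90 | Z2 | CHI | mkt
After WHERE (1 rows):
users.kind | users.rank | orders.rank | orders.code | orders.city | orders.dept
red | 90 | 90 | Z2 | CHI | mkt
After SELECT (1 rows):
users.kind
red
After ORDER BY (1 rows):
users.kind
red

== RESULT ==
users.kind
red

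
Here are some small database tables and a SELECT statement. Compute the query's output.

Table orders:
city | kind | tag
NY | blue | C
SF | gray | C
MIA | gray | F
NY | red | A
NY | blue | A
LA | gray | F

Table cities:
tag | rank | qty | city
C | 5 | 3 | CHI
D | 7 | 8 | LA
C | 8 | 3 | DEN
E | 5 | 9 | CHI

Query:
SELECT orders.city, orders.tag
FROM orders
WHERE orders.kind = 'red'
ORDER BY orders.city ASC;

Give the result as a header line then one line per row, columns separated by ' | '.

After WHERE (1 rows):
orders.city | orders.kind | orders.tag
NY | red | A
After SELECT (1 rows):
orders.city | orders.tag
NY | A
After ORDER BY (1 rows):
orders.city | orders.tag
NY | A

== RESULT ==
orders.city | orders.tag
NY | A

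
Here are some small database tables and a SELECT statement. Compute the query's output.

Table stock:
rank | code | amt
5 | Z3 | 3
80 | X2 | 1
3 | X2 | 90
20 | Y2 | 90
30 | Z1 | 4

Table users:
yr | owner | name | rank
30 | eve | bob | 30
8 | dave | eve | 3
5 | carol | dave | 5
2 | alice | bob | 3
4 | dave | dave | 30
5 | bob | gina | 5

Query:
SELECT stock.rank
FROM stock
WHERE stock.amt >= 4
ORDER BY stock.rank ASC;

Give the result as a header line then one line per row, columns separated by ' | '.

== RESULT ==
stock.rank
3
20
30

Derivation:
After WHERE (3 rows):
stock.rank | stock.code | stock.amt
3 | X2 | 90
20 | Y2 | 90
30 | Z1 | 4
After SELECT (3 rows):
stock.rank
3
20
30
After ORDER BY (3 rows):
stock.rank
3
20
30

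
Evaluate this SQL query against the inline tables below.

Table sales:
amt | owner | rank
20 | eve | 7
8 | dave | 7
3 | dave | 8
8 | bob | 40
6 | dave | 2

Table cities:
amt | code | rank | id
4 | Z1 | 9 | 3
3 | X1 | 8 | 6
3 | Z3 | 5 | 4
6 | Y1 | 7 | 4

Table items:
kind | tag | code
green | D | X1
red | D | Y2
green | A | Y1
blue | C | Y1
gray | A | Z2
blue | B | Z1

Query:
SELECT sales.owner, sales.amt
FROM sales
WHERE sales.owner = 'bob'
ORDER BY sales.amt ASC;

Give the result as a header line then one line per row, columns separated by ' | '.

After WHERE (1 rows):
sales.amt | sales.owner | sales.rank
8 | bob | 40
After SELECT (1 rows):
sales.owner | sales.amt
bob | 8
After ORDER BY (1 rows):
sales.owner | sales.amt
bob | 8

== RESULT ==
sales.owner | sales.amt
bob | 8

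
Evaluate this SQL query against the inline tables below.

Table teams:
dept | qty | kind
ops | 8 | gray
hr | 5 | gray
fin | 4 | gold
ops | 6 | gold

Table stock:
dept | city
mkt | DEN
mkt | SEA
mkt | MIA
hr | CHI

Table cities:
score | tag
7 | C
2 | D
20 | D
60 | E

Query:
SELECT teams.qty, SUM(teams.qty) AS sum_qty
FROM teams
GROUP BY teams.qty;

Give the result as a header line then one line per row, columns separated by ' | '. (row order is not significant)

== RESULT ==
teams.qty | sum_qty
8 | 8
5 | 5
4 | 4
6 | 6

Derivation:
After GROUP BY (4 rows):
teams.qty | sum_qty
8 | 8
5 | 5
4 | 4
6 | 6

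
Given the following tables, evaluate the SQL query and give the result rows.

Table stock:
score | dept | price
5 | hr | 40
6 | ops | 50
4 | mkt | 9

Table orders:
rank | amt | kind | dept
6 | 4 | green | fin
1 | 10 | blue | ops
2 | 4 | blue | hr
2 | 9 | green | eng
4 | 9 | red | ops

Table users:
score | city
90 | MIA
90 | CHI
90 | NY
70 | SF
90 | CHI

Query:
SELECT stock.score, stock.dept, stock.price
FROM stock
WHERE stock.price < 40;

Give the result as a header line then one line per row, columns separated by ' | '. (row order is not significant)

After WHERE (1 rows):
stock.score | stock.dept | stock.price
4 | mkt | 9
After SELECT (1 rows):
stock.score | stock.dept | stock.price
4 | mkt | 9

== RESULT ==
stock.score | stock.dept | stock.price
4 | mkt | 9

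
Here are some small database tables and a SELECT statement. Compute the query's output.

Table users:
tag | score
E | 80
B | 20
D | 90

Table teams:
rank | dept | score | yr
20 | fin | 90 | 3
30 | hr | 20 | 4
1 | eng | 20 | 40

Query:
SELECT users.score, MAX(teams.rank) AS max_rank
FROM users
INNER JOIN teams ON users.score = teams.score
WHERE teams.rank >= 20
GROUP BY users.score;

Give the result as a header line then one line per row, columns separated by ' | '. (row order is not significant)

== RESULT ==
users.score | max_rank
20 | 30
90 | 20

Derivation:
After JOIN teams (3 rows):
users.tag | users.score | teams.rank | teams.dept | teams.score | teams.yr
B | 20 | 30 | hr | 20 | 4
B | 20 | 1 | eng | 20 | 40
D | 90 | 20 | fin | 90 | 3
After WHERE (2 rows):
users.tag | users.score | teams.rank | teams.dept | teams.score | teams.yr
B | 20 | 30 | hr | 20 | 4
D | 90 | 20 | fin | 90 | 3
After GROUP BY (2 rows):
users.score | max_rank
20 | 30
90 | 20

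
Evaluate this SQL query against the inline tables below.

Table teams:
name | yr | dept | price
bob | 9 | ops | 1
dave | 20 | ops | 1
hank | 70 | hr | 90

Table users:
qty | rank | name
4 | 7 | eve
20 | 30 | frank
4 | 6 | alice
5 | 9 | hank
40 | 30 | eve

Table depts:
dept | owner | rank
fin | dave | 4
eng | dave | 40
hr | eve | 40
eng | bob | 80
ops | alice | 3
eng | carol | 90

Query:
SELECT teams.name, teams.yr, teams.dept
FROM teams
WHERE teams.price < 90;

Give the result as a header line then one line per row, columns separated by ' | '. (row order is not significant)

== RESULT ==
teams.name | teams.yr | teams.dept
bob | 9 | ops
dave | 20 | ops

Derivation:
After WHERE (2 rows):
teams.name | teams.yr | teams.dept | teams.price
bob | 9 | ops | 1
dave | 20 | ops | 1
After SELECT (2 rows):
teams.name | teams.yr | teams.dept
bob | 9 | ops
dave | 20 | ops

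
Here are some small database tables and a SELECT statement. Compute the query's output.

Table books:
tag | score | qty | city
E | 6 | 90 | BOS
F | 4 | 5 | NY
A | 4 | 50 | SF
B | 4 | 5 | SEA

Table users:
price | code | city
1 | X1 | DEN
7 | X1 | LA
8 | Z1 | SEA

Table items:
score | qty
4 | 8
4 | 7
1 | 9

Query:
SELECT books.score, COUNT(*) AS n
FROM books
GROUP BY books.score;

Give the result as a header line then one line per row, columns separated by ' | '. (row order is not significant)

After GROUP BY (2 rows):
books.score | n
6 | 1
4 | 3

== RESULT ==
books.score | n
6 | 1
4 | 3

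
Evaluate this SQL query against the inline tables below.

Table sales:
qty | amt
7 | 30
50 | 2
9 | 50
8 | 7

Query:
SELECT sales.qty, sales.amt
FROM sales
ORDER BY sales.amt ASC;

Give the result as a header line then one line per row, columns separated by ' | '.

== RESULT ==
sales.qty | sales.amt
50 | 2
8 | 7
7 | 30
9 | 50

Derivation:
After SELECT (4 rows):
sales.qty | sales.amt
7 | 30
50 | 2
9 | 50
8 | 7
After ORDER BY (4 rows):
sales.qty | sales.amt
50 | 2
8 | 7
7 | 30
9 | 50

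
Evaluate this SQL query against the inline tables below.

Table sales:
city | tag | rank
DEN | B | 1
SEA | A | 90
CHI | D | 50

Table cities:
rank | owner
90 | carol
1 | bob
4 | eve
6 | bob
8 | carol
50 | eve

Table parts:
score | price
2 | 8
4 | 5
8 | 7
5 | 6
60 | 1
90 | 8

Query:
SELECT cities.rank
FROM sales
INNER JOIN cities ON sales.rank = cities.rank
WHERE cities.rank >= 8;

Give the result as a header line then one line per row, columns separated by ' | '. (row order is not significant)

After JOIN cities (3 rows):
sales.city | sales.tag | sales.rank | cities.rank | cities.owner
DEN | B | 1 | 1 | bob
SEA | A | 90 | 90 | carol
CHI | D | 50 | 50 | eve
After WHERE (2 rows):
sales.city | sales.tag | sales.rank | cities.rank | cities.owner
SEA | A | 90 | 90 | carol
CHI | D | 50 | 50 | eve
After SELECT (2 rows):
cities.rank
90
50

== RESULT ==
cities.rank
90
50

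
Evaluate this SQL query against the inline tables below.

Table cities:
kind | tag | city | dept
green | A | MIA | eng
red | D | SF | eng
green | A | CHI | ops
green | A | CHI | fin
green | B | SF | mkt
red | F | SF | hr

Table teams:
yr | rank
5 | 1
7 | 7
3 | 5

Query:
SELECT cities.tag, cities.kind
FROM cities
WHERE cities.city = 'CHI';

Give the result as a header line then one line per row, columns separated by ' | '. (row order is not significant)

== RESULT ==
cities.tag | cities.kind
A | green
A | green

Derivation:
After WHERE (2 rows):
cities.kind | cities.tag | cities.city | cities.dept
green | A | CHI | ops
green | A | CHI | fin
After SELECT (2 rows):
cities.tag | cities.kind
A | green
A | green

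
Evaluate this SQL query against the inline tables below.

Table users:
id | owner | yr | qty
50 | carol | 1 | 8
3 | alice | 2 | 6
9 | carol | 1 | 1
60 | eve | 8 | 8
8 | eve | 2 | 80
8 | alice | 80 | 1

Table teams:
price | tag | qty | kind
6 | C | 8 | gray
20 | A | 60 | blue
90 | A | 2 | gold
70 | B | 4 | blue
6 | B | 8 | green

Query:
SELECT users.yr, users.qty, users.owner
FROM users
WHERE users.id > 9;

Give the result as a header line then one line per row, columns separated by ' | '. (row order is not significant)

After WHERE (2 rows):
users.id | users.owner | users.yr | users.qty
50 | carol | 1 | 8
60 | eve | 8 | 8
After SELECT (2 rows):
users.yr | users.qty | users.owner
1 | 8 | carol
8 | 8 | eve

== RESULT ==
users.yr | users.qty | users.owner
1 | 8 | carol
8 | 8 | eve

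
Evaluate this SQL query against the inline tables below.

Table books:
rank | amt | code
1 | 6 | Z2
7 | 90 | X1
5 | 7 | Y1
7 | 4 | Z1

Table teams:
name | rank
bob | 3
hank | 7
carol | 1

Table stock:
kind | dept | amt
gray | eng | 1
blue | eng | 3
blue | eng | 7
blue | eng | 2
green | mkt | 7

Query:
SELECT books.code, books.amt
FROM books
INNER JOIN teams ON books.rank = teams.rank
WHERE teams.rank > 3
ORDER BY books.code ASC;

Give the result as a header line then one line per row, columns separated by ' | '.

After JOIN teams (3 rows):
books.rank | books.amt | books.code | teams.name | teams.rank
1 | 6 | Z2 | carol | 1
7 | 90 | X1 | hank | 7
7 | 4 | Z1 | hank | 7
After WHERE (2 rows):
books.rank | books.amt | books.code | teams.name | teams.rank
7 | 90 | X1 | hank | 7
7 | 4 | Z1 | hank | 7
After SELECT (2 rows):
books.code | books.amt
X1 | 90
Z1 | 4
After ORDER BY (2 rows):
books.code | books.amt
X1 | 90
Z1 | 4

== RESULT ==
books.code | books.amt
X1 | 90
Z1 | 4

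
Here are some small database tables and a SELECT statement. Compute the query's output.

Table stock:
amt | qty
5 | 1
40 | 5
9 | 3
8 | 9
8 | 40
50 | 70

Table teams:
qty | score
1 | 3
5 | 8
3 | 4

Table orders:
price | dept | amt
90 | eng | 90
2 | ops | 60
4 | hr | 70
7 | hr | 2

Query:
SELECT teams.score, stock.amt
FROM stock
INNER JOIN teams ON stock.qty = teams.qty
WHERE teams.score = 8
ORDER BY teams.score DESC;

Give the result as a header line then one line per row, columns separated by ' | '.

== RESULT ==
teams.score | stock.amt
8 | 40

Derivation:
After JOIN teams (3 rows):
stock.amt | stock.qty | teams.qty | teams.score
5 | 1 | 1 | 3
40 | 5 | 5 | 8
9 | 3 | 3 | 4
After WHERE (1 rows):
stock.amt | stock.qty | teams.qty | teams.score
40 | 5 | 5 | 8
After SELECT (1 rows):
teams.score | stock.amt
8 | 40
After ORDER BY (1 rows):
teams.score | stock.amt
8 | 40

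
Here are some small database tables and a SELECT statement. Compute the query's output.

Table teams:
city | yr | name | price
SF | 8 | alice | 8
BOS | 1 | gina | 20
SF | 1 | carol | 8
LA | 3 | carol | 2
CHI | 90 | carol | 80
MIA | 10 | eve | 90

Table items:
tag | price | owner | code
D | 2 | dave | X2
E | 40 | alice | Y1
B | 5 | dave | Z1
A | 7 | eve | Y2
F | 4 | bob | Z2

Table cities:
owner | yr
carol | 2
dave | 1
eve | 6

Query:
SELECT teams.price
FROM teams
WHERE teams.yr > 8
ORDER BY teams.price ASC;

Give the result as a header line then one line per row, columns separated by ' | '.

After WHERE (2 rows):
teams.city | teams.yr | teams.name | teams.price
CHI | 90 | carol | 80
MIA | 10 | eve | 90
After SELECT (2 rows):
teams.price
80
90
After ORDER BY (2 rows):
teams.price
80
90

== RESULT ==
teams.price
80
90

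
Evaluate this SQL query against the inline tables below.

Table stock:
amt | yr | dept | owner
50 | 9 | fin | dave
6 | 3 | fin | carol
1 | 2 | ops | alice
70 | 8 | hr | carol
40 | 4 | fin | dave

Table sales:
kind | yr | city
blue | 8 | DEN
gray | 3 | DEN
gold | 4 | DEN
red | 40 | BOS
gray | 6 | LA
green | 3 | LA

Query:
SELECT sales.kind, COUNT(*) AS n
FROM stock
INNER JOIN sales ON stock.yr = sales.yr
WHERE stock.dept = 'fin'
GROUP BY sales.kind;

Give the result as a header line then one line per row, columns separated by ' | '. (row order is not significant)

After JOIN sales (4 rows):
stock.amt | stock.yr | stock.dept | stock.owner | sales.kind | sales.yr | sales.city
6 | 3 | fin | carol | gray | 3 | DEN
6 | 3 | fin | carol | green | 3 | LA
70 | 8 | hr | carol | blue | 8 | DEN
40 | 4 | fin | dave | gold | 4 | DEN
After WHERE (3 rows):
stock.amt | stock.yr | stock.dept | stock.owner | sales.kind | sales.yr | sales.city
6 | 3 | fin | carol | gray | 3 | DEN
6 | 3 | fin | carol | green | 3 | LA
40 | 4 | fin | dave | gold | 4 | DEN
After GROUP BY (3 rows):
sales.kind | n
gray | 1
green | 1
gold | 1

== RESULT ==
sales.kind | n
gray | 1
green | 1
gold | 1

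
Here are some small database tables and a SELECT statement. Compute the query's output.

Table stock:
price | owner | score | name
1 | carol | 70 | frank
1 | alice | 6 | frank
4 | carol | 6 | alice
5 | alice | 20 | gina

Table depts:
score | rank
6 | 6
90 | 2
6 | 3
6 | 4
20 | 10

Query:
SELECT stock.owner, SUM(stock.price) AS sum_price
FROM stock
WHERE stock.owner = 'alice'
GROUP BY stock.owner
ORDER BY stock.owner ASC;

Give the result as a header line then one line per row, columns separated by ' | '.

After WHERE (2 rows):
stock.price | stock.owner | stock.score | stock.name
1 | alice | 6 | frank
5 | alice | 20 | gina
After GROUP BY (1 rows):
stock.owner | sum_price
alice | 6
After ORDER BY (1 rows):
stock.owner | sum_price
alice | 6

== RESULT ==
stock.owner | sum_price
alice | 6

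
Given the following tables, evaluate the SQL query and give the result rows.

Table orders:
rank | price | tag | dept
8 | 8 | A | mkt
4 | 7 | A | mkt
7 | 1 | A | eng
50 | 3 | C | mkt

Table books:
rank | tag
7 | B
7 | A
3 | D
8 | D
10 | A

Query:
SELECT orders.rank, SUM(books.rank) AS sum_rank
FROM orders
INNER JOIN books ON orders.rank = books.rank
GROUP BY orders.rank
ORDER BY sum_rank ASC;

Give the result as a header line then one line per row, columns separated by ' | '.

After JOIN books (3 rows):
orders.rank | orders.price | orders.tag | orders.dept | books.rank | books.tag
8 | 8 | A | mkt | 8 | D
7 | 1 | A | eng | 7 | B
7 | 1 | A | eng | 7 | A
After GROUP BY (2 rows):
orders.rank | sum_rank
8 | 8
7 | 14
After ORDER BY (2 rows):
orders.rank | sum_rank
8 | 8
7 | 14

== RESULT ==
orders.rank | sum_rank
8 | 8
7 | 14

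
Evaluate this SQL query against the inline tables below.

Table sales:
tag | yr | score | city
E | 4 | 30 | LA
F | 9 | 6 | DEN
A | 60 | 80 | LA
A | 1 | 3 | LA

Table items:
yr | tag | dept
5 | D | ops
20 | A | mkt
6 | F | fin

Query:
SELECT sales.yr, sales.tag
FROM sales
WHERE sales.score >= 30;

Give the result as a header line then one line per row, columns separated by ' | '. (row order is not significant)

== RESULT ==
sales.yr | sales.tag
4 | E
60 | A

Derivation:
After WHERE (2 rows):
sales.tag | sales.yr | sales.score | sales.city
E | 4 | 30 | LA
A | 60 | 80 | LA
After SELECT (2 rows):
sales.yr | sales.tag
4 | E
60 | A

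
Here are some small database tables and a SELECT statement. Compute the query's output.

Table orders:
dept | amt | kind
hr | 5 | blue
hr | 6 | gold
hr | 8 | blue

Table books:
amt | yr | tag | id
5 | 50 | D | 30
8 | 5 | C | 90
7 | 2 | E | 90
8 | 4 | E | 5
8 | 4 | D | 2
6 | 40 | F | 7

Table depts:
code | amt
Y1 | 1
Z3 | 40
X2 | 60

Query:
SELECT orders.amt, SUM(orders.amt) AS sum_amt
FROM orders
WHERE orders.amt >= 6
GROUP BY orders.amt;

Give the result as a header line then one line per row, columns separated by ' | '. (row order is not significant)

After WHERE (2 rows):
orders.dept | orders.amt | orders.kind
hr | 6 | gold
hr | 8 | blue
After GROUP BY (2 rows):
orders.amt | sum_amt
6 | 6
8 | 8

== RESULT ==
orders.amt | sum_amt
6 | 6
8 | 8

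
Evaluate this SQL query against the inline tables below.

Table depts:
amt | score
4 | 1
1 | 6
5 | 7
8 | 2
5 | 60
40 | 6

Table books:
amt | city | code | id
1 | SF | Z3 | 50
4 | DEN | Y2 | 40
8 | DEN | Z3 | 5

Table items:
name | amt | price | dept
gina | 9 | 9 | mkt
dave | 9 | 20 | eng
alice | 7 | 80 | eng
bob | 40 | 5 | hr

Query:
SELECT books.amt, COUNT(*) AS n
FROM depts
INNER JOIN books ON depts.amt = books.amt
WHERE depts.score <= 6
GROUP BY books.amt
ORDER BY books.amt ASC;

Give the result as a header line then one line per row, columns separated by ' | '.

== RESULT ==
books.amt | n
1 | 1
4 | 1
8 | 1

Derivation:
After JOIN books (3 rows):
depts.amt | depts.score | books.amt | books.city | books.code | books.id
4 | 1 | 4 | DEN | Y2 | 40
1 | 6 | 1 | SF | Z3 | 50
8 | 2 | 8 | DEN | Z3 | 5
After WHERE (3 rows):
depts.amt | depts.score | books.amt | books.city | books.code | books.id
4 | 1 | 4 | DEN | Y2 | 40
1 | 6 | 1 | SF | Z3 | 50
8 | 2 | 8 | DEN | Z3 | 5
After GROUP BY (3 rows):
books.amt | n
4 | 1
1 | 1
8 | 1
After ORDER BY (3 rows):
books.amt | n
1 | 1
4 | 1
8 | 1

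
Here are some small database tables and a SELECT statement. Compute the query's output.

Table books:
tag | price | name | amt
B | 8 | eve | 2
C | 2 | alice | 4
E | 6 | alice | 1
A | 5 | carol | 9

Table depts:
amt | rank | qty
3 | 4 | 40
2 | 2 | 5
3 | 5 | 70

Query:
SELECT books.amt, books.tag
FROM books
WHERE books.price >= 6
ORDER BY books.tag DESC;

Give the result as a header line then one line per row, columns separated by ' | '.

After WHERE (2 rows):
books.tag | books.price | books.name | books.amt
B | 8 | eve | 2
E | 6 | alice | 1
After SELECT (2 rows):
books.amt | books.tag
2 | B
1 | E
After ORDER BY (2 rows):
books.amt | books.tag
1 | E
2 | B

== RESULT ==
books.amt | books.tag
1 | E
2 | B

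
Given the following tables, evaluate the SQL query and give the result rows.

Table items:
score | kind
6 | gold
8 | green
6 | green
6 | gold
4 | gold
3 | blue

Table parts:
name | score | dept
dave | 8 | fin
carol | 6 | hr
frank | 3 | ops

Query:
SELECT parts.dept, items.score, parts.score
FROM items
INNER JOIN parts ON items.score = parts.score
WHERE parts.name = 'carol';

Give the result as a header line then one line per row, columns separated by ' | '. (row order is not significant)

After JOIN parts (5 rows):
items.score | items.kind | parts.name | parts.score | parts.dept
6 | gold | carol | 6 | hr
8 | green | dave | 8 | fin
6 | green | carol | 6 | hr
6 | gold | carol | 6 | hr
3 | blue | frank | 3 | ops
After WHERE (3 rows):
items.score | items.kind | parts.name | parts.score | parts.dept
6 | gold | carol | 6 | hr
6 | green | carol | 6 | hr
6 | gold | carol | 6 | hr
After SELECT (3 rows):
parts.dept | items.score | parts.score
hr | 6 | 6
hr | 6 | 6
hr | 6 | 6

== RESULT ==
parts.dept | items.score | parts.score
hr | 6 | 6
hr | 6 | 6
hr | 6 | 6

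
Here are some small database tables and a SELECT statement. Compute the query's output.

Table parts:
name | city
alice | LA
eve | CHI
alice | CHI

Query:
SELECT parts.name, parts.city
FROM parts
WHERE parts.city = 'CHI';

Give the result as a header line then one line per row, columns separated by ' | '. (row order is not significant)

== RESULT ==
parts.name | parts.city
eve | CHI
alice | CHI

Derivation:
After WHERE (2 rows):
parts.name | parts.city
eve | CHI
alice | CHI
After SELECT (2 rows):
parts.name | parts.city
eve | CHI
alice | CHI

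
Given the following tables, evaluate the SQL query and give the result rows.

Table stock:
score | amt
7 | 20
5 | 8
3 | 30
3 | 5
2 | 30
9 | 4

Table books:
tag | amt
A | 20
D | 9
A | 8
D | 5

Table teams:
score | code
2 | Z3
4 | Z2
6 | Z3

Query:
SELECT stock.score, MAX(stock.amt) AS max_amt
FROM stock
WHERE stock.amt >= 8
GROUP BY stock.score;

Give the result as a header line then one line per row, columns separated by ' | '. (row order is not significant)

After WHERE (4 rows):
stock.score | stock.amt
7 | 20
5 | 8
3 | 30
2 | 30
After GROUP BY (4 rows):
stock.score | max_amt
7 | 20
5 | 8
3 | 30
2 | 30

== RESULT ==
stock.score | max_amt
7 | 20
5 | 8
3 | 30
2 | 30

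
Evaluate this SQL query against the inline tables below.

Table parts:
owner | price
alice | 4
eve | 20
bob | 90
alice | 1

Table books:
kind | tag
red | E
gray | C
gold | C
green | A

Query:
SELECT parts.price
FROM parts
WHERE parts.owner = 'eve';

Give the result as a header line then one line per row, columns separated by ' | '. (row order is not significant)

After WHERE (1 rows):
parts.owner | parts.price
eve | 20
After SELECT (1 rows):
parts.price
20

== RESULT ==
parts.price
20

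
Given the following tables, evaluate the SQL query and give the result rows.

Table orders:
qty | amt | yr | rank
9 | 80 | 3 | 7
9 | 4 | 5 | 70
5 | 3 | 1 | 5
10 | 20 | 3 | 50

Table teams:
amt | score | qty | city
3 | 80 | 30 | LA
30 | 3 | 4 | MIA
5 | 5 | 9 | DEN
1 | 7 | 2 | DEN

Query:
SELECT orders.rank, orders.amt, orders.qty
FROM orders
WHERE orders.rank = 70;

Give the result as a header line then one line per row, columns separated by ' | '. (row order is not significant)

== RESULT ==
orders.rank | orders.amt | orders.qty
70 | 4 | 9

Derivation:
After WHERE (1 rows):
orders.qty | orders.amt | orders.yr | orders.rank
9 | 4 | 5 | 70
After SELECT (1 rows):
orders.rank | orders.amt | orders.qty
70 | 4 | 9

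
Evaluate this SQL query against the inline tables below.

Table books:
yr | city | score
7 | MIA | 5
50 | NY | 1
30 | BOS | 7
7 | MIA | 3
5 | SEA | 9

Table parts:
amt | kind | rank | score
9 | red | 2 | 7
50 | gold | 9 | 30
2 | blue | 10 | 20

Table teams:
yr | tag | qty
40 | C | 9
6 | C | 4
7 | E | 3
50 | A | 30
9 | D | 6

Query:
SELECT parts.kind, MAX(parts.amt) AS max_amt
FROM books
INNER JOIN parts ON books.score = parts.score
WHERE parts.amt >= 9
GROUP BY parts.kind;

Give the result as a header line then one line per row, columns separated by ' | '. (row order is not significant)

After JOIN parts (1 rows):
books.yr | books.city | books.score | parts.amt | parts.kind | parts.rank | parts.score
30 | BOS | 7 | 9 | red | 2 | 7
After WHERE (1 rows):
books.yr | books.city | books.score | parts.amt | parts.kind | parts.rank | parts.score
30 | BOS | 7 | 9 | red | 2 | 7
After GROUP BY (1 rows):
parts.kind | max_amt
red | 9

== RESULT ==
parts.kind | max_amt
red | 9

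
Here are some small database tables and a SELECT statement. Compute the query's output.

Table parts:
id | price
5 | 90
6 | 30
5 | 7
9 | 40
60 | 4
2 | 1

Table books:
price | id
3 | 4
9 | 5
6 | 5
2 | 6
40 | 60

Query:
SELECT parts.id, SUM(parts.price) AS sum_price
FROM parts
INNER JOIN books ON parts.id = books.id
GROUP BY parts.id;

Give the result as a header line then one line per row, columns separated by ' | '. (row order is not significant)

After JOIN books (6 rows):
parts.id | parts.price | books.price | books.id
5 | 90 | 9 | 5
5 | 90 | 6 | 5
6 | 30 | 2 | 6
5 | 7 | 9 | 5
5 | 7 | 6 | 5
60 | 4 | 40 | 60
After GROUP BY (3 rows):
parts.id | sum_price
5 | 194
6 | 30
60 | 4

== RESULT ==
parts.id | sum_price
5 | 194
6 | 30
60 | 4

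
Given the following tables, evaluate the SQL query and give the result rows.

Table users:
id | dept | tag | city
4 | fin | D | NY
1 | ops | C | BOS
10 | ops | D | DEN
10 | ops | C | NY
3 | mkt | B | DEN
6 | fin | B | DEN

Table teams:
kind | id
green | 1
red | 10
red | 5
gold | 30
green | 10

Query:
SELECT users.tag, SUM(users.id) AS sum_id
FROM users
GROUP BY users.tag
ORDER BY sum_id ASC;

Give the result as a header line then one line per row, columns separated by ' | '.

== RESULT ==
users.tag | sum_id
B | 9
C | 11
D | 14

Derivation:
After GROUP BY (3 rows):
users.tag | sum_id
D | 14
C | 11
B | 9
After ORDER BY (3 rows):
users.tag | sum_id
B | 9
C | 11
D | 14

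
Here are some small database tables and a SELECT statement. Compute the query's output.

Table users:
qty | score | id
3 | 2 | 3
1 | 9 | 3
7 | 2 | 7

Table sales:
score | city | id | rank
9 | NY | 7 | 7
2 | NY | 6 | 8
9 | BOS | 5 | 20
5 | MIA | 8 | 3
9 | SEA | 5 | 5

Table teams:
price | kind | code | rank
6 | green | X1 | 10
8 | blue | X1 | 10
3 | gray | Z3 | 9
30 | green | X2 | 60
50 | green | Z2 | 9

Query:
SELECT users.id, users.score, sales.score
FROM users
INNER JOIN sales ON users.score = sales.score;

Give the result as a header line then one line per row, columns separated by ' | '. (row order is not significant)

== RESULT ==
users.id | users.score | sales.score
3 | 2 | 2
3 | 9 | 9
3 | 9 | 9
3 | 9 | 9
7 | 2 | 2

Derivation:
After JOIN sales (5 rows):
users.qty | users.score | users.id | sales.score | sales.city | sales.id | sales.rank
3 | 2 | 3 | 2 | NY | 6 | 8
1 | 9 | 3 | 9 | NY | 7 | 7
1 | 9 | 3 | 9 | BOS | 5 | 20
1 | 9 | 3 | 9 | SEA | 5 | 5
7 | 2 | 7 | 2 | NY | 6 | 8
After SELECT (5 rows):
users.id | users.score | sales.score
3 | 2 | 2
3 | 9 | 9
3 | 9 | 9
3 | 9 | 9
7 | 2 | 2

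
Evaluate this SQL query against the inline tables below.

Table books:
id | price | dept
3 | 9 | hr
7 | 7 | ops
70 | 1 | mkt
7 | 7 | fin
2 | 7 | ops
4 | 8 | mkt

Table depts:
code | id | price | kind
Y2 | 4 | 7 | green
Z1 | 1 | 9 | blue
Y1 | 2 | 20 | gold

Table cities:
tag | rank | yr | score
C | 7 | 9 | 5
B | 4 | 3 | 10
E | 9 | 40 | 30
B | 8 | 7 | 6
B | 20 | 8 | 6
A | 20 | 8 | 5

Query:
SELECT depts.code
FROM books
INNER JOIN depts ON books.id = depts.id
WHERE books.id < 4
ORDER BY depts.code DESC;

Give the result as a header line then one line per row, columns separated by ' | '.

== RESULT ==
depts.code
Y1

Derivation:
After JOIN depts (2 rows):
books.id | books.price | books.dept | depts.code | depts.id | depts.price | depts.kind
2 | 7 | ops | Y1 | 2 | 20 | gold
4 | 8 | mkt | Y2 | 4 | 7 | green
After WHERE (1 rows):
books.id | books.price | books.dept | depts.code | depts.id | depts.price | depts.kind
2 | 7 | ops | Y1 | 2 | 20 | gold
After SELECT (1 rows):
depts.code
Y1
After ORDER BY (1 rows):
depts.code
Y1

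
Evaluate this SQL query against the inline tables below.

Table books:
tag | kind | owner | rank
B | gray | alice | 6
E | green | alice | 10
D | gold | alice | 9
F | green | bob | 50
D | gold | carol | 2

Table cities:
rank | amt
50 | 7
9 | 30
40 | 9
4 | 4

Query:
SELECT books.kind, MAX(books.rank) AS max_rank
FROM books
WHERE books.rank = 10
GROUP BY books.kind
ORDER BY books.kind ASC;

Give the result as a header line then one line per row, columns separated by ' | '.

== RESULT ==
books.kind | max_rank
green | 10

Derivation:
After WHERE (1 rows):
books.tag | books.kind | books.owner | books.rank
E | green | alice | 10
After GROUP BY (1 rows):
books.kind | max_rank
green | 10
After ORDER BY (1 rows):
books.kind | max_rank
green | 10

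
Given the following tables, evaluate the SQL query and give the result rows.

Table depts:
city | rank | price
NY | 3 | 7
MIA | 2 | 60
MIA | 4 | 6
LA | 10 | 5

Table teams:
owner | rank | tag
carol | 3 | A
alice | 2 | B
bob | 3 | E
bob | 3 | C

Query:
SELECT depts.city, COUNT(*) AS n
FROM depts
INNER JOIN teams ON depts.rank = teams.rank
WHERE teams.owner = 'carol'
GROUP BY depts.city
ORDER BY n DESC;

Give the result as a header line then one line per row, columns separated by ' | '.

== RESULT ==
depts.city | n
NY | 1

Derivation:
After JOIN teams (4 rows):
depts.city | depts.rank | depts.price | teams.owner | teams.rank | teams.tag
NY | 3 | 7 | carol | 3 | A
NY | 3 | 7 | bob | 3 | E
NY | 3 | 7 | bob | 3 | C
MIA | 2 | 60 | alice | 2 | B
After WHERE (1 rows):
depts.city | depts.rank | depts.price | teams.owner | teams.rank | teams.tag
NY | 3 | 7 | carol | 3 | A
After GROUP BY (1 rows):
depts.city | n
NY | 1
After ORDER BY (1 rows):
depts.city | n
NY | 1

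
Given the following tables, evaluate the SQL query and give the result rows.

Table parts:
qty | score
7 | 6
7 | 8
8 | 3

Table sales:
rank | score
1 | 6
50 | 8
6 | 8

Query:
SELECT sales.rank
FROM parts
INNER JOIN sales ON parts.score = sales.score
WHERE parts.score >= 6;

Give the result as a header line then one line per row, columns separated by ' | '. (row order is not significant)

After JOIN sales (3 rows):
parts.qty | parts.score | sales.rank | sales.score
7 | 6 | 1 | 6
7 | 8 | 50 | 8
7 | 8 | 6 | 8
After WHERE (3 rows):
parts.qty | parts.score | sales.rank | sales.score
7 | 6 | 1 | 6
7 | 8 | 50 | 8
7 | 8 | 6 | 8
After SELECT (3 rows):
sales.rank
1
50
6

== RESULT ==
sales.rank
1
50
6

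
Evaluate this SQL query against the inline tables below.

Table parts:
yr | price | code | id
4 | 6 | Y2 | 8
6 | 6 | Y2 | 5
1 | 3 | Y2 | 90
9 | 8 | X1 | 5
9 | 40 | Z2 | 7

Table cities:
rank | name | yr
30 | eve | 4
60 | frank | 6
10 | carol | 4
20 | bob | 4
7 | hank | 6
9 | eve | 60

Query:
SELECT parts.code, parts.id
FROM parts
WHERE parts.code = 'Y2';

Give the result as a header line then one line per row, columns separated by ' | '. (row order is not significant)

After WHERE (3 rows):
parts.yr | parts.price | parts.code | parts.id
4 | 6 | Y2 | 8
6 | 6 | Y2 | 5
1 | 3 | Y2 | 90
After SELECT (3 rows):
parts.code | parts.id
Y2 | 8
Y2 | 5
Y2 | 90

== RESULT ==
parts.code | parts.id
Y2 | 8
Y2 | 5
Y2 | 90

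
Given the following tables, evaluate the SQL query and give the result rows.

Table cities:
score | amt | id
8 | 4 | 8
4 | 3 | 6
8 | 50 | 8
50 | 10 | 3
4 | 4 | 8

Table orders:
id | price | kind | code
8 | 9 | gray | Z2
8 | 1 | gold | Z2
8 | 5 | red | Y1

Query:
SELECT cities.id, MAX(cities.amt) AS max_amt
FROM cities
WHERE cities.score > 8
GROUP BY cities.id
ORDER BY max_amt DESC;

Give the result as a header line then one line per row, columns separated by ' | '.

== RESULT ==
cities.id | max_amt
3 | 10

Derivation:
After WHERE (1 rows):
cities.score | cities.amt | cities.id
50 | 10 | 3
After GROUP BY (1 rows):
cities.id | max_amt
3 | 10
After ORDER BY (1 rows):
cities.id | max_amt
3 | 10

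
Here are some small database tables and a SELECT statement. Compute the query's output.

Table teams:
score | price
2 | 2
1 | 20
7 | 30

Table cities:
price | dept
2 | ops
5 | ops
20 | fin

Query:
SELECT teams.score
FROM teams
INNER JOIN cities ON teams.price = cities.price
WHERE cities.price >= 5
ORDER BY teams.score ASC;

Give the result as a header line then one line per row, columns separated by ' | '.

After JOIN cities (2 rows):
teams.score | teams.price | cities.price | cities.dept
2 | 2 | 2 | ops
1 | 20 | 20 | fin
After WHERE (1 rows):
teams.score | teams.price | cities.price | cities.dept
1 | 20 | 20 | fin
After SELECT (1 rows):
teams.score
1
After ORDER BY (1 rows):
teams.score
1

== RESULT ==
teams.score
1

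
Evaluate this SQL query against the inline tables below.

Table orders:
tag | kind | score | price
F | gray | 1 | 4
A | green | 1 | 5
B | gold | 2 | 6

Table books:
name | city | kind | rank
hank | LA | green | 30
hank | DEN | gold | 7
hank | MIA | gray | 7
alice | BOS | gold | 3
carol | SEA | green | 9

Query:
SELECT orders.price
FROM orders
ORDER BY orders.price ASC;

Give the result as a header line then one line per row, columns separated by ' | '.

== RESULT ==
orders.price
4
5
6

Derivation:
After SELECT (3 rows):
orders.price
4
5
6
After ORDER BY (3 rows):
orders.price
4
5
6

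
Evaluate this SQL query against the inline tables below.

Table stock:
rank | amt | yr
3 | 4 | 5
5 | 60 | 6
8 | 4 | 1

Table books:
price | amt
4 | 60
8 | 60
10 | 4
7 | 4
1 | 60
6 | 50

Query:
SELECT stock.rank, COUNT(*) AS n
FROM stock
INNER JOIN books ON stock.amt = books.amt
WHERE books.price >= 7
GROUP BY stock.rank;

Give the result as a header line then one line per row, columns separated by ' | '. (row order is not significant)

After JOIN books (7 rows):
stock.rank | stock.amt | stock.yr | books.price | books.amt
3 | 4 | 5 | 10 | 4
3 | 4 | 5 | 7 | 4
5 | 60 | 6 | 4 | 60
5 | 60 | 6 | 8 | 60
5 | 60 | 6 | 1 | 60
8 | 4 | 1 | 10 | 4
8 | 4 | 1 | 7 | 4
After WHERE (5 rows):
stock.rank | stock.amt | stock.yr | books.price | books.amt
3 | 4 | 5 | 10 | 4
3 | 4 | 5 | 7 | 4
5 | 60 | 6 | 8 | 60
8 | 4 | 1 | 10 | 4
8 | 4 | 1 | 7 | 4
After GROUP BY (3 rows):
stock.rank | n
3 | 2
5 | 1
8 | 2

== RESULT ==
stock.rank | n
3 | 2
5 | 1
8 | 2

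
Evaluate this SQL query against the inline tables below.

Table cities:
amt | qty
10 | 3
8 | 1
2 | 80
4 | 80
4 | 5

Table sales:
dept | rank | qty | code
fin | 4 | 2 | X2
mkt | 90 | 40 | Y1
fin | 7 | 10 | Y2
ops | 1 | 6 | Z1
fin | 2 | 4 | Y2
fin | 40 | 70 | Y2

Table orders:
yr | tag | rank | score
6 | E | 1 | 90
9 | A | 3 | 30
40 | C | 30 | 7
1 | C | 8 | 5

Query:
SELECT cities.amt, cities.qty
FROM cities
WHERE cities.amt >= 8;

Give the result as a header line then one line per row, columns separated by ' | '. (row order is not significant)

== RESULT ==
cities.amt | cities.qty
10 | 3
8 | 1

Derivation:
After WHERE (2 rows):
cities.amt | cities.qty
10 | 3
8 | 1
After SELECT (2 rows):
cities.amt | cities.qty
10 | 3
8 | 1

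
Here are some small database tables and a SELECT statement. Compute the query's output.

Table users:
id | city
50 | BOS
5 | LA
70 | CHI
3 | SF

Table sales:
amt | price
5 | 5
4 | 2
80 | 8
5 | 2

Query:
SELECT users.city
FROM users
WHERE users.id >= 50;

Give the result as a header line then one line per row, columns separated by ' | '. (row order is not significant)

== RESULT ==
users.city
BOS
CHI

Derivation:
After WHERE (2 rows):
users.id | users.city
50 | BOS
70 | CHI
After SELECT (2 rows):
users.city
BOS
CHI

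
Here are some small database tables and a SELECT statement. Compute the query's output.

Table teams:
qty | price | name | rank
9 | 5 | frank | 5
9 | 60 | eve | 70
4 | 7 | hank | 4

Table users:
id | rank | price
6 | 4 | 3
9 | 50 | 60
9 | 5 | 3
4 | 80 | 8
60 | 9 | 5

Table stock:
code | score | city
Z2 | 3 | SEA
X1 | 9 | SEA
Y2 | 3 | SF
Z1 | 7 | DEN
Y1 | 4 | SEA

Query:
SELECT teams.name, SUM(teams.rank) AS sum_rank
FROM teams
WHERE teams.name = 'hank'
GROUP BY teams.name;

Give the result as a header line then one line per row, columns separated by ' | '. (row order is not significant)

After WHERE (1 rows):
teams.qty | teams.price | teams.name | teams.rank
4 | 7 | hank | 4
After GROUP BY (1 rows):
teams.name | sum_rank
hank | 4

== RESULT ==
teams.name | sum_rank
hank | 4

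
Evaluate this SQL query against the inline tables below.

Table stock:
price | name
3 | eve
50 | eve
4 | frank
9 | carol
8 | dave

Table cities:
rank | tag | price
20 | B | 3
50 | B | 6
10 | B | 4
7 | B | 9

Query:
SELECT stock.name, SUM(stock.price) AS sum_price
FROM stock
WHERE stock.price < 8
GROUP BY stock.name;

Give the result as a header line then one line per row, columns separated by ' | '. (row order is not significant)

== RESULT ==
stock.name | sum_price
eve | 3
frank | 4

Derivation:
After WHERE (2 rows):
stock.price | stock.name
3 | eve
4 | frank
After GROUP BY (2 rows):
stock.name | sum_price
eve | 3
frank | 4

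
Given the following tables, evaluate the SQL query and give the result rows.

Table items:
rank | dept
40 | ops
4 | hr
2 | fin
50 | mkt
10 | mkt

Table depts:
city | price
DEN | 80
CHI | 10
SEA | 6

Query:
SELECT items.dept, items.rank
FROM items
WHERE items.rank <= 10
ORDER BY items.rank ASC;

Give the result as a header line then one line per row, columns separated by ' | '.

== RESULT ==
items.dept | items.rank
fin | 2
hr | 4
mkt | 10

Derivation:
After WHERE (3 rows):
items.rank | items.dept
4 | hr
2 | fin
10 | mkt
After SELECT (3 rows):
items.dept | items.rank
hr | 4
fin | 2
mkt | 10
After ORDER BY (3 rows):
items.dept | items.rank
fin | 2
hr | 4
mkt | 10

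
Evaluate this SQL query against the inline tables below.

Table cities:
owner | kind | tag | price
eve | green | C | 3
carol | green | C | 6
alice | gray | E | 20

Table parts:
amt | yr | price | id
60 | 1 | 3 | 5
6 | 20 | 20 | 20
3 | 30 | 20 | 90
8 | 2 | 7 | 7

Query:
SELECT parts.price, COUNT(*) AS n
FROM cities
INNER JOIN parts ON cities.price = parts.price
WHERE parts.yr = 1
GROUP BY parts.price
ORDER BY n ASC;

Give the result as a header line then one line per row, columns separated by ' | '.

After JOIN parts (3 rows):
cities.owner | cities.kind | cities.tag | cities.price | parts.amt | parts.yr | parts.price | parts.id
eve | green | C | 3 | 60 | 1 | 3 | 5
alice | gray | E | 20 | 6 | 20 | 20 | 20
alice | gray | E | 20 | 3 | 30 | 20 | 90
After WHERE (1 rows):
cities.owner | cities.kind | cities.tag | cities.price | parts.amt | parts.yr | parts.price | parts.id
eve | green | C | 3 | 60 | 1 | 3 | 5
After GROUP BY (1 rows):
parts.price | n
3 | 1
After ORDER BY (1 rows):
parts.price | n
3 | 1

== RESULT ==
parts.price | n
3 | 1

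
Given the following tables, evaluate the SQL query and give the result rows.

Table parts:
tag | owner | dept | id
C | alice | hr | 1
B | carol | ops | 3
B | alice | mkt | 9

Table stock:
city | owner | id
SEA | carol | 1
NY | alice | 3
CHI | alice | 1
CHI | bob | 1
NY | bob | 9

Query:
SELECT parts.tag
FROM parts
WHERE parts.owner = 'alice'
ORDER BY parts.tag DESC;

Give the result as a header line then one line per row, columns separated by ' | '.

== RESULT ==
parts.tag
C
B

Derivation:
After WHERE (2 rows):
parts.tag | parts.owner | parts.dept | parts.id
C | alice | hr | 1
B | alice | mkt | 9
After SELECT (2 rows):
parts.tag
C
B
After ORDER BY (2 rows):
parts.tag
C
B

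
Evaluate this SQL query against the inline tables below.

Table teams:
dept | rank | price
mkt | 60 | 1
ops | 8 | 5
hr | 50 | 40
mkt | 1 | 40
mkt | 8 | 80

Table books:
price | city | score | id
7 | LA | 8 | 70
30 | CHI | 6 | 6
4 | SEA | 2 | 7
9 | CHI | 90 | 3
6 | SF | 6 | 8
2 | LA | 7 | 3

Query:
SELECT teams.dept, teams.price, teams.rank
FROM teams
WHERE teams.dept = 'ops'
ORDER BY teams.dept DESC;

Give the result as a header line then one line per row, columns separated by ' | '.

After WHERE (1 rows):
teams.dept | teams.rank | teams.price
ops | 8 | 5
After SELECT (1 rows):
teams.dept | teams.price | teams.rank
ops | 5 | 8
After ORDER BY (1 rows):
teams.dept | teams.price | teams.rank
ops | 5 | 8

== RESULT ==
teams.dept | teams.price | teams.rank
ops | 5 | 8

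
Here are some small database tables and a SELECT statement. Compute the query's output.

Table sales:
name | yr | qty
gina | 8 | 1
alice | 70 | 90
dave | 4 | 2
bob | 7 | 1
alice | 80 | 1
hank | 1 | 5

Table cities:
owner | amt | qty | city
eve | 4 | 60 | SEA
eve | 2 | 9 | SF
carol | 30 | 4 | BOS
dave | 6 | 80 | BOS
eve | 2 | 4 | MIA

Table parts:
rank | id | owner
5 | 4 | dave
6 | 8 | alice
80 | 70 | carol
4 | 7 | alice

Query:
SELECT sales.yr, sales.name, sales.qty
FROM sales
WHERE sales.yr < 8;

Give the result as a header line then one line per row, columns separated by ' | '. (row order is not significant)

After WHERE (3 rows):
sales.name | sales.yr | sales.qty
dave | 4 | 2
bob | 7 | 1
hank | 1 | 5
After SELECT (3 rows):
sales.yr | sales.name | sales.qty
4 | dave | 2
7 | bob | 1
1 | hank | 5

== RESULT ==
sales.yr | sales.name | sales.qty
4 | dave | 2
7 | bob | 1
1 | hank | 5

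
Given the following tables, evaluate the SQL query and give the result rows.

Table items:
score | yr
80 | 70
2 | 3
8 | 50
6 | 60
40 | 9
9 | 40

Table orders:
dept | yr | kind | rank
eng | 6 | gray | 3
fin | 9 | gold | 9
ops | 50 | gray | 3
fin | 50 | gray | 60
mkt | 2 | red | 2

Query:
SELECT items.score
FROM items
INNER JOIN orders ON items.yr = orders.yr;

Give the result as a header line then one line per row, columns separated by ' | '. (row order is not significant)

== RESULT ==
items.score
8
8
40

Derivation:
After JOIN orders (3 rows):
items.score | items.yr | orders.dept | orders.yr | orders.kind | orders.rank
8 | 50 | ops | 50 | gray | 3
8 | 50 | fin | 50 | gray | 60
40 | 9 | fin | 9 | gold | 9
After SELECT (3 rows):
items.score
8
8
40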